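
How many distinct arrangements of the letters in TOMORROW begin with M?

With the first slot taken by M, it remains to arrange the other 7 letters (TOORROW).
Those 7 letters have O appearing 3 times and R appearing twice, giving (7)!/(3!·2!) = 420.

420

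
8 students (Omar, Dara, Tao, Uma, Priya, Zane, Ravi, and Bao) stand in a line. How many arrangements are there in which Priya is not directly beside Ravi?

30240

Of the 8! = 40320 arrangements, those with Priya and Ravi adjacent number 2 × 7! = 10080 (treat the pair as a block with 2 internal orders).
Complementary counting: 40320 − 10080 = 30240.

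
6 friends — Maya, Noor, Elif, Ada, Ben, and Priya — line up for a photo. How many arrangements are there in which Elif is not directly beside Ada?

Of the 6! = 720 arrangements, those with Elif and Ada adjacent number 2 × 5! = 240 (treat the pair as a block with 2 internal orders).
So 720 − 240 = 480 arrangements keep them apart.

480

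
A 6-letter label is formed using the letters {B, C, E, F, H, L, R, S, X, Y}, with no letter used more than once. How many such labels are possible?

151200

Choose and order 6 of the 10 symbols: the first letter has 10 options, the next 9, and so on down to 5.
That product is 10 × 9 × 8 × 7 × 6 × 5 = 151200.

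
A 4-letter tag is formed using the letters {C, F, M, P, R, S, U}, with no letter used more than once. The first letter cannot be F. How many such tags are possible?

720

The first letter has 7−1 = 6 choices (anything except F).
The remaining 3 letters are filled from the other 6 symbols without repetition: 6 × 5 × 4 = 120.
Total: 6 × 120 = 720.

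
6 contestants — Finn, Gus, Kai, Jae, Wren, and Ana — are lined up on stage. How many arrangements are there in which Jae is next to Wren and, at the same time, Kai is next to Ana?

96

Treat {Jae,Wren} as one block (2 orders) and {Kai,Ana} as another (2 orders).
That leaves 4 units to arrange: 2 × 2 × 4! = 4 × 24 = 96.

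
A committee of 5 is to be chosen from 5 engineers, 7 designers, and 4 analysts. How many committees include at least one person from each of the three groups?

3010

Unrestricted: C(16,5) = 4368 ways to pick any 5 of the 16.
Selections missing a whole group: no engineers → C(11,5) = 462; no designers → C(9,5) = 126; no analysts → C(12,5) = 792.
Add back selections omitting two groups (i.e. drawn from a single group): C(5,5) + C(7,5) + C(4,5) = 22.
By inclusion–exclusion: 4368 − 1380 + 22 = 3010.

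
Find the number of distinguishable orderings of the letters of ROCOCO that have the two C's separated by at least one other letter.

40

There are 6!/(3!·2!) = 60 arrangements of ROCOCO in total.
If the two C's are adjacent, glue them into one block, leaving 5 items to arrange: (5)!/(3!) = 20 ways.
Subtracting, 60 − 20 = 40 arrangements keep the C's apart.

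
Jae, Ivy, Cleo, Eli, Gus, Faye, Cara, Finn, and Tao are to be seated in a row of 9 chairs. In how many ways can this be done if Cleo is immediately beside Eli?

80640

Glue Cleo and Eli into one block (2 internal orders), leaving 8 units to arrange in a row.
So the count is 2·(8)! = 80640.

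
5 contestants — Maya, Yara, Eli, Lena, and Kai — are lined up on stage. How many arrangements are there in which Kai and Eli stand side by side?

48

Treat {Kai, Eli} as a single unit. There are 4 units to order, and the pair itself can be ordered 2 ways.
That gives 2 × 4! = 2 × 24 = 48.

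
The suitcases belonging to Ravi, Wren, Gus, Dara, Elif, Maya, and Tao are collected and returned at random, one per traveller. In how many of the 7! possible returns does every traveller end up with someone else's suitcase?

Count assignments avoiding every fixed point. For any j of the 7 travellers fixed to their own suitcase, the other 7−j can be arranged in (7−j)! ways.
By inclusion–exclusion this is Σ_{j=0}^{7} (−1)^j C(7,j)·(7−j)!.
Computing: 5040 − 5040 + 2520 − 840 + 210 − 42 + 7 − 1 = 1854.

1854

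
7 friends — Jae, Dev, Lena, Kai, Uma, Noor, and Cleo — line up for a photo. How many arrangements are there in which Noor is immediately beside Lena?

Glue Noor and Lena into one block (2 internal orders), leaving 6 units to arrange in a row.
That gives 2 × 6! = 2 × 720 = 1440.

1440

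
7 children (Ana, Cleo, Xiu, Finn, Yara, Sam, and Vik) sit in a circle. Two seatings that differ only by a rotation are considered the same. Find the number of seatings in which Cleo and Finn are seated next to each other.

240

Glue Cleo and Finn into a block (2 internal orders). Seating 6 units around a circle gives (5)! arrangements.
So 2 × (5)! = 2 × 120 = 240.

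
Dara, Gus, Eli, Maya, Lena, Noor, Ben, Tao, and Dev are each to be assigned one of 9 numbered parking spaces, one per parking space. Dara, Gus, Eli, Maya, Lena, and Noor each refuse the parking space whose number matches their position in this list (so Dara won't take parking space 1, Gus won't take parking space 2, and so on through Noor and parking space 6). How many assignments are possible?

183822

Let Aᵢ (for 1 ≤ i ≤ 6) be the placements that put person i in their forbidden parking space. Any j of these fix j positions, leaving (9−j)! ways to fill the rest, and there are C(6,j) ways to pick which j.
By inclusion–exclusion, the number of valid placements is Σ_{j=0}^{6} (−1)^j C(6,j)·(9−j)!.
Computing: 362880 − 241920 + 75600 − 14400 + 1800 − 144 + 6 = 183822.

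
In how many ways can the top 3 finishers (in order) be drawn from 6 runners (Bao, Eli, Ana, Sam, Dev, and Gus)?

120

This is an ordered selection of 3 from 6: P(6,3).
That gives 6 × 5 × 4 = 120.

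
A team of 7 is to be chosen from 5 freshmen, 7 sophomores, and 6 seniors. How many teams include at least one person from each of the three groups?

With no constraint there are C(18,7) = 31824 possible selections.
Subtract selections that omit an entire group: no freshmen → C(13,7) = 1716; no sophomores → C(11,7) = 330; no seniors → C(12,7) = 792.
Add back selections omitting two groups (i.e. drawn from a single group): C(5,7) + C(7,7) + C(6,7) = 1.
By inclusion–exclusion: 31824 − 2838 + 1 = 28987.

28987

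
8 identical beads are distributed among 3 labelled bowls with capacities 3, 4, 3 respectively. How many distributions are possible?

6

Without the upper bounds there are C(10,2) = 45 ways to split 8 among 3 bowls.
Subtract solutions that violate a single cap (substitute x_i' = x_i − (cap_i+1)): x_1 ≥ 4 gives C(6,2) = 15; x_2 ≥ 5 gives C(5,2) = 10; x_3 ≥ 4 gives C(6,2) = 15. Together 40.
Add back pairs where two caps are both exceeded: 0 + 1 + 0 = 1.
By inclusion–exclusion the count is 45 − 40 + 1 = 6.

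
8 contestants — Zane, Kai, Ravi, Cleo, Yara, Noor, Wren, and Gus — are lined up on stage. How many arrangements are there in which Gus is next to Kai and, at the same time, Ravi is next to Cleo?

2880

Treat {Gus,Kai} as one block (2 orders) and {Ravi,Cleo} as another (2 orders).
That leaves 6 units to arrange: 2 × 2 × 6! = 4 × 720 = 2880.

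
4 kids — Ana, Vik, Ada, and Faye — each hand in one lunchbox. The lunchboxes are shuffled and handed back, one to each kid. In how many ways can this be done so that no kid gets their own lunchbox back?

Count assignments avoiding every fixed point. For any j of the 4 kids fixed to their own lunchbox, the other 4−j can be arranged in (4−j)! ways.
By inclusion–exclusion this is Σ_{j=0}^{4} (−1)^j C(4,j)·(4−j)!.
Computing: 24 − 24 + 12 − 4 + 1 = 9.

9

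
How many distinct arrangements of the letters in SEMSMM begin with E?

10

With the first slot taken by E, it remains to arrange the other 5 letters (SMSMM).
Those 5 letters have M appearing 3 times and S appearing twice, giving (5)!/(3!·2!) = 10.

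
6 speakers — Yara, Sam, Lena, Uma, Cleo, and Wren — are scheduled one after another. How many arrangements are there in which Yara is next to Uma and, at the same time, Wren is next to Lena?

Treat {Yara,Uma} as one block (2 orders) and {Wren,Lena} as another (2 orders).
That leaves 4 units to arrange: 2 × 2 × 4! = 4 × 24 = 96.

96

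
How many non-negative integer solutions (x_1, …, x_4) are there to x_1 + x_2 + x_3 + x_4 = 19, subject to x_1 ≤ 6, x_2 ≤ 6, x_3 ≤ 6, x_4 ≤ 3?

Ignoring the caps, the number of non-negative solutions to x_1+…+x_4 = 19 is C(22,3) = 1540.
Subtract solutions that violate a single cap (substitute x_i' = x_i − (cap_i+1)): x_1 ≥ 7 gives C(15,3) = 455; x_2 ≥ 7 gives C(15,3) = 455; x_3 ≥ 7 gives C(15,3) = 455; x_4 ≥ 4 gives C(18,3) = 816. Together 2181.
Add back pairs where two caps are both exceeded: 56 + 56 + 165 + 56 + 165 + 165 = 663.
Subtract triples: 0 + 4 + 4 + 4 = 12.
By inclusion–exclusion the count is 1540 − 2181 + 663 − 12 = 10.

10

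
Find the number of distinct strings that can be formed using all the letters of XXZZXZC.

140

The 7 letters of XXZZXZC have repeats: X appearing 3 times and Z appearing 3 times.
So there are 7! / (3!·3!) = 140 distinguishable arrangements.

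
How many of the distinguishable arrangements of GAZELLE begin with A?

180

With the first slot taken by A, it remains to arrange the other 6 letters (GZELLE).
Those 6 letters have E appearing twice and L appearing twice, giving (6)!/(2!·2!) = 180.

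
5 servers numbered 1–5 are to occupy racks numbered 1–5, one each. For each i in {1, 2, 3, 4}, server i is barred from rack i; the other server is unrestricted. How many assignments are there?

Let Aᵢ (for 1 ≤ i ≤ 4) be the placements that put server i in its forbidden rack. Any j of these fix j positions, leaving (5−j)! ways to fill the rest, and there are C(4,j) ways to pick which j.
By inclusion–exclusion, the number of valid placements is Σ_{j=0}^{4} (−1)^j C(4,j)·(5−j)!.
Computing: 120 − 96 + 36 − 8 + 1 = 53.

53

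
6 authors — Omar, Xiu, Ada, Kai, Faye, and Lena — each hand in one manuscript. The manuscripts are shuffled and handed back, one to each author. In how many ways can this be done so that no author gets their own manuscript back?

265

Let Aᵢ be the assignments in which author i gets their own manuscript. We want the size of the complement of A₁∪…∪A_6.
By inclusion–exclusion this is Σ_{j=0}^{6} (−1)^j C(6,j)·(6−j)!.
Computing: 720 − 720 + 360 − 120 + 30 − 6 + 1 = 265.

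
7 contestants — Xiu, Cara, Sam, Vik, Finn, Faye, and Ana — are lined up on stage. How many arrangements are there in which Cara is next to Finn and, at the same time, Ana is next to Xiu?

480

Treat {Cara,Finn} as one block (2 orders) and {Ana,Xiu} as another (2 orders).
That leaves 5 units to arrange: 2 × 2 × 5! = 4 × 120 = 480.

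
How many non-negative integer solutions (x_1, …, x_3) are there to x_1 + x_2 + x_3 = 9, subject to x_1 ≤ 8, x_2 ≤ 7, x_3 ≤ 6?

Without the upper bounds there are C(11,2) = 55 ways to split 9 among 3 variables.
Subtract solutions that violate a single cap (substitute x_i' = x_i − (cap_i+1)): x_1 ≥ 9 gives C(2,2) = 1; x_2 ≥ 8 gives C(3,2) = 3; x_3 ≥ 7 gives C(4,2) = 6. Together 10.
No two caps can be exceeded simultaneously, so the pair terms are all 0.
By inclusion–exclusion the count is 55 − 10 + 0 = 45.

45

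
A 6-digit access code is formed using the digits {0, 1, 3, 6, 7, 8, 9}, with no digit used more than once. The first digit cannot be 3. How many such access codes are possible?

4320

The first digit has 7−1 = 6 choices (anything except 3).
The remaining 5 digits are filled from the other 6 symbols without repetition: 6 × 5 × 4 × 3 × 2 = 720.
Total: 6 × 720 = 4320.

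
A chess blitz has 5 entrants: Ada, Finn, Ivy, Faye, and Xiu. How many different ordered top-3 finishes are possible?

This is an ordered selection of 3 from 5: P(5,3).
That gives 5 × 4 × 3 = 60.

60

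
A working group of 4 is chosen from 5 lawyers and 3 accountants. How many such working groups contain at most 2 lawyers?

35

Split by how many lawyers are chosen (0 through 2).
Sum: C(5,0)·C(3,4) + C(5,1)·C(3,3) + C(5,2)·C(3,2) = 0 + 5 + 30 = 35.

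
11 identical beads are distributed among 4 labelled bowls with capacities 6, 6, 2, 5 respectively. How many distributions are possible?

91

Ignoring the caps, the number of non-negative solutions to x_1+…+x_4 = 11 is C(14,3) = 364.
Subtract solutions that violate a single cap (substitute x_i' = x_i − (cap_i+1)): x_1 ≥ 7 gives C(7,3) = 35; x_2 ≥ 7 gives C(7,3) = 35; x_3 ≥ 3 gives C(11,3) = 165; x_4 ≥ 6 gives C(8,3) = 56. Together 291.
Add back pairs where two caps are both exceeded: 0 + 4 + 0 + 4 + 0 + 10 = 18.
By inclusion–exclusion the count is 364 − 291 + 18 = 91.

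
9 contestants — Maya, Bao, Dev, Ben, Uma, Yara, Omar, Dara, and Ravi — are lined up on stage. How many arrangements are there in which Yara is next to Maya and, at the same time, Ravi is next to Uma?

Treat {Yara,Maya} as one block (2 orders) and {Ravi,Uma} as another (2 orders).
That leaves 7 units to arrange: 2 × 2 × 7! = 4 × 5040 = 20160.

20160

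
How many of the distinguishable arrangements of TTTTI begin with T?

4

With the first slot taken by T, it remains to arrange the other 4 letters (TTTI).
Those 4 letters have T appearing 3 times, giving (4)!/(3!) = 4.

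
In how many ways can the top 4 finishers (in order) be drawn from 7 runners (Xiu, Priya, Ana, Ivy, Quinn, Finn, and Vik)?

840

There are 7 choices for 1st place, 6 for 2nd, and so on down to 4 for position 4.
That gives 7 × 6 × 5 × 4 = 840.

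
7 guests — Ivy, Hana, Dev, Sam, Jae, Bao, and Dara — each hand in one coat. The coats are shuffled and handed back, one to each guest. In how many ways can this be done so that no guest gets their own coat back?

1854

Let Aᵢ be the assignments in which guest i gets their own coat. We want the size of the complement of A₁∪…∪A_7.
By inclusion–exclusion this is Σ_{j=0}^{7} (−1)^j C(7,j)·(7−j)!.
Computing: 5040 − 5040 + 2520 − 840 + 210 − 42 + 7 − 1 = 1854.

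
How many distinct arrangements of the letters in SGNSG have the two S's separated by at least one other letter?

There are 5!/(2!·2!) = 30 arrangements of SGNSG in total.
Arrangements with the S's together: treat SS as one letter, giving (4)!/(2!) = 12.
Subtracting, 30 − 12 = 18 arrangements keep the S's apart.

18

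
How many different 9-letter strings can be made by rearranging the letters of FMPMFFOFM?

Letter multiplicities in FMPMFFOFM: F×4, M×3, O×1, P×1.
So there are 9! / (4!·3!) = 2520 distinguishable arrangements.

2520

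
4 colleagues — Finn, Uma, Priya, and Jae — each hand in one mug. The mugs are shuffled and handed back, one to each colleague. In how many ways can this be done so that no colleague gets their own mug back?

9

Count assignments avoiding every fixed point. For any j of the 4 colleagues fixed to their own mug, the other 4−j can be arranged in (4−j)! ways.
By inclusion–exclusion this is Σ_{j=0}^{4} (−1)^j C(4,j)·(4−j)!.
Computing: 24 − 24 + 12 − 4 + 1 = 9.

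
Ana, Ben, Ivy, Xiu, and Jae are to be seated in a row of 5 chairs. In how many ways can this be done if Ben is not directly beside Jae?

There are 5! = 120 arrangements in all. If Ben and Jae are adjacent, merging them into one block gives 2·(4)! = 48 arrangements.
Complementary counting: 120 − 48 = 72.

72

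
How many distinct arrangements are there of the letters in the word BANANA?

60

BANANA has 6 letters with A appearing 3 times and N appearing twice.
Dividing 6! = 720 by 3!·2! = 12 for the repeated letters gives 60.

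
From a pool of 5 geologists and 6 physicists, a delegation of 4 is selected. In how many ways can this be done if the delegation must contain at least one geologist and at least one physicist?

310

Unrestricted: C(11,4) = 330 ways to pick any 4 of the 11.
Subtract selections that omit an entire group: no geologists → C(6,4) = 15; no physicists → C(5,4) = 5.
Both groups omitted at once is impossible, so 330 − 20 = 310.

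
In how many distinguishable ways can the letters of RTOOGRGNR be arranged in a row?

Letter multiplicities in RTOOGRGNR: G×2, N×1, O×2, R×3, T×1.
The number of distinct arrangements is 9!/(3!·2!·2!) = 362880/24 = 15120.

15120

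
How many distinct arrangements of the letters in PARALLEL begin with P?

420

Fix P in the first position and arrange the remaining 7 letters.
Those 7 letters have A appearing twice and L appearing 3 times, giving (7)!/(3!·2!) = 420.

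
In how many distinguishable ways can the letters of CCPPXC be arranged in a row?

The 6 letters of CCPPXC have repeats: C appearing 3 times and P appearing twice.
So there are 6! / (3!·2!) = 60 distinguishable arrangements.

60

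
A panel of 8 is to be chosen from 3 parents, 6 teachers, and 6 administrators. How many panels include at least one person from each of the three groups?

5922

Unrestricted: C(15,8) = 6435 ways to pick any 8 of the 15.
Subtract selections that omit an entire group: no parents → C(12,8) = 495; no teachers → C(9,8) = 9; no administrators → C(9,8) = 9.
Add back selections omitting two groups (i.e. drawn from a single group): C(3,8) + C(6,8) + C(6,8) = 0.
By inclusion–exclusion: 6435 − 513 + 0 = 5922.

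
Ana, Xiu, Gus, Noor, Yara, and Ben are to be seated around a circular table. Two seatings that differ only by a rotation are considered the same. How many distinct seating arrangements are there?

120

Around a circle, 6 distinct people have 6!/6 = (5)! = 120 rotationally distinct seatings.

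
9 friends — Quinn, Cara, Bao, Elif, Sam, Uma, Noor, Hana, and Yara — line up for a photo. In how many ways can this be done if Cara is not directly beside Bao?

Of the 9! = 362880 arrangements, those with Cara and Bao adjacent number 2 × 8! = 80640 (treat the pair as a block with 2 internal orders).
Complementary counting: 362880 − 80640 = 282240.

282240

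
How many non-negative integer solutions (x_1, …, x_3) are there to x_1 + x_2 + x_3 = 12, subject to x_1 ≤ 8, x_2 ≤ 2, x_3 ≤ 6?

Ignoring the caps, the number of non-negative solutions to x_1+…+x_3 = 12 is C(14,2) = 91.
Subtract solutions that violate a single cap (substitute x_i' = x_i − (cap_i+1)): x_1 ≥ 9 gives C(5,2) = 10; x_2 ≥ 3 gives C(11,2) = 55; x_3 ≥ 7 gives C(7,2) = 21. Together 86.
Add back pairs where two caps are both exceeded: 1 + 0 + 6 = 7.
By inclusion–exclusion the count is 91 − 86 + 7 = 12.

12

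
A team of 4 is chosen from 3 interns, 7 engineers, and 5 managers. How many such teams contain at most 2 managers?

Split by how many managers are chosen (0 through 2).
Sum: C(5,0)·C(10,4) + C(5,1)·C(10,3) + C(5,2)·C(10,2) = 210 + 600 + 450 = 1260.

1260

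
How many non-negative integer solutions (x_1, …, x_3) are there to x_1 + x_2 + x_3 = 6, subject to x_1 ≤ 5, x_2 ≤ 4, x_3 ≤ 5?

23

Without the upper bounds there are C(8,2) = 28 ways to split 6 among 3 variables.
Subtract solutions that violate a single cap (substitute x_i' = x_i − (cap_i+1)): x_1 ≥ 6 gives C(2,2) = 1; x_2 ≥ 5 gives C(3,2) = 3; x_3 ≥ 6 gives C(2,2) = 1. Together 5.
No two caps can be exceeded simultaneously, so the pair terms are all 0.
By inclusion–exclusion the count is 28 − 5 + 0 = 23.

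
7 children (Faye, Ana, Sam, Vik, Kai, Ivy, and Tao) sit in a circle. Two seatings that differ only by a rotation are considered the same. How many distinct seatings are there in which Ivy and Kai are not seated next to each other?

480

All circular seatings of 7 people number (6)! = 720.
Seatings with Ivy beside Kai: treat them as a block with 2 internal orders, giving 2 × (5)! = 240.
Subtracting, 720 − 240 = 480.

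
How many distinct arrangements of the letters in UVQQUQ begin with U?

Fix U in the first position and arrange the remaining 5 letters.
Those 5 letters have Q appearing 3 times, giving (5)!/(3!) = 20.

20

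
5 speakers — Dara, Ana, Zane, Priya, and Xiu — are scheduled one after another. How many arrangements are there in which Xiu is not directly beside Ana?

Of the 5! = 120 arrangements, those with Xiu and Ana adjacent number 2 × 4! = 48 (treat the pair as a block with 2 internal orders).
Complementary counting: 120 − 48 = 72.

72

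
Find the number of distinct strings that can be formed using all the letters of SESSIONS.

1680

SESSIONS has 8 letters with S appearing 4 times.
So there are 8! / (4!) = 1680 distinguishable arrangements.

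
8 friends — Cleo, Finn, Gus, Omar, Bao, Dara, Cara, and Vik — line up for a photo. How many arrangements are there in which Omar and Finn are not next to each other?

30240

There are 8! = 40320 arrangements in all. If Omar and Finn are adjacent, merging them into one block gives 2·(7)! = 10080 arrangements.
Complementary counting: 40320 − 10080 = 30240.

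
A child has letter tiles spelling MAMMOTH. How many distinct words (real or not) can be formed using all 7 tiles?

840

The 7 letters of MAMMOTH have repeats: M appearing 3 times.
Dividing 7! = 5040 by 3! = 6 for the repeated letters gives 840.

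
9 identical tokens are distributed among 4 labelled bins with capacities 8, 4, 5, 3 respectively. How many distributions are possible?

Ignoring the caps, the number of non-negative solutions to x_1+…+x_4 = 9 is C(12,3) = 220.
Subtract solutions that violate a single cap (substitute x_i' = x_i − (cap_i+1)): x_1 ≥ 9 gives C(3,3) = 1; x_2 ≥ 5 gives C(7,3) = 35; x_3 ≥ 6 gives C(6,3) = 20; x_4 ≥ 4 gives C(8,3) = 56. Together 112.
Add back pairs where two caps are both exceeded: 0 + 0 + 0 + 0 + 1 + 0 = 1.
By inclusion–exclusion the count is 220 − 112 + 1 = 109.

109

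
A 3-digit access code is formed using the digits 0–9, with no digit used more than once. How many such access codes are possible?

720

With no repetition, fill the 3 digits in order: 10 choices, then 9, down to 8.
10 × 9 × 8 = 720.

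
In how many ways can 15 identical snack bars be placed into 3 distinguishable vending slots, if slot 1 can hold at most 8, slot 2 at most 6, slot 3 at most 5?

15

By stars and bars, unrestricted non-negative solutions to x_1+…+x_3 = 15 number C(15+2,2) = 136.
Subtract solutions that violate a single cap (substitute x_i' = x_i − (cap_i+1)): x_1 ≥ 9 gives C(8,2) = 28; x_2 ≥ 7 gives C(10,2) = 45; x_3 ≥ 6 gives C(11,2) = 55. Together 128.
Add back pairs where two caps are both exceeded: 0 + 1 + 6 = 7.
By inclusion–exclusion the count is 136 − 128 + 7 = 15.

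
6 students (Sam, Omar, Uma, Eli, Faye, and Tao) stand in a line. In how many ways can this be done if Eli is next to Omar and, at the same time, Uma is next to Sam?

96

Treat {Eli,Omar} as one block (2 orders) and {Uma,Sam} as another (2 orders).
That leaves 4 units to arrange: 2 × 2 × 4! = 4 × 24 = 96.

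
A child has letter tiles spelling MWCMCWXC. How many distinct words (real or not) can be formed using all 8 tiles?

1680

Letter multiplicities in MWCMCWXC: C×3, M×2, W×2, X×1.
Dividing 8! = 40320 by 3!·2!·2! = 24 for the repeated letters gives 1680.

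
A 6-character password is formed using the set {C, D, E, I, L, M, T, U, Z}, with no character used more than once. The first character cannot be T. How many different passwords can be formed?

The first character has 9−1 = 8 choices (anything except T).
The remaining 5 characters are filled from the other 8 symbols without repetition: 8 × 7 × 6 × 5 × 4 = 6720.
Total: 8 × 6720 = 53760.

53760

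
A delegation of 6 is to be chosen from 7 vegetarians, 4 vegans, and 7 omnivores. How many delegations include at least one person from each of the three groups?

Total 6-person selections from all 18: C(18,6) = 18564.
Selections missing a whole group: no vegetarians → C(11,6) = 462; no vegans → C(14,6) = 3003; no omnivores → C(11,6) = 462.
Add back selections omitting two groups (i.e. drawn from a single group): C(7,6) + C(4,6) + C(7,6) = 14.
By inclusion–exclusion: 18564 − 3927 + 14 = 14651.

14651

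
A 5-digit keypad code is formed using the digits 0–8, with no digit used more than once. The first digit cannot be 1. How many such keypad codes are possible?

The first digit has 9−1 = 8 choices (anything except 1).
The remaining 4 digits are filled from the other 8 symbols without repetition: 8 × 7 × 6 × 5 = 1680.
Total: 8 × 1680 = 13440.

13440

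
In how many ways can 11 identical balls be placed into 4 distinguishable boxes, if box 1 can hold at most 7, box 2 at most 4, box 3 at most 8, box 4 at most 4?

170

Ignoring the caps, the number of non-negative solutions to x_1+…+x_4 = 11 is C(14,3) = 364.
Subtract solutions that violate a single cap (substitute x_i' = x_i − (cap_i+1)): x_1 ≥ 8 gives C(6,3) = 20; x_2 ≥ 5 gives C(9,3) = 84; x_3 ≥ 9 gives C(5,3) = 10; x_4 ≥ 5 gives C(9,3) = 84. Together 198.
Add back pairs where two caps are both exceeded: 0 + 0 + 0 + 0 + 4 + 0 = 4.
By inclusion–exclusion the count is 364 − 198 + 4 = 170.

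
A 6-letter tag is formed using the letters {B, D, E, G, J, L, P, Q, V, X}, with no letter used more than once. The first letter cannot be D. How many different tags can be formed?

The first letter has 10−1 = 9 choices (anything except D).
The remaining 5 letters are filled from the other 9 symbols without repetition: 9 × 8 × 7 × 6 × 5 = 15120.
Total: 9 × 15120 = 136080.

136080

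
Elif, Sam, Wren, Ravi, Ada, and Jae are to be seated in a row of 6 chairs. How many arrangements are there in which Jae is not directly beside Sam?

There are 6! = 720 arrangements in all. If Jae and Sam are adjacent, merging them into one block gives 2·(5)! = 240 arrangements.
Complementary counting: 720 − 240 = 480.

480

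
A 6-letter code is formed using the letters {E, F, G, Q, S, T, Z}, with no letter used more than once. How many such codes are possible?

This is a permutation of 6 out of 7: P(7,6) = 7!/1!.
That product is 7 × 6 × 5 × 4 × 3 × 2 = 5040.

5040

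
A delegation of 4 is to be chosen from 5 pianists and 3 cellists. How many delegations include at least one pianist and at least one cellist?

With no constraint there are C(8,4) = 70 possible selections.
Selections missing a whole group: no pianists → C(3,4) = 0; no cellists → C(5,4) = 5.
Both groups omitted at once is impossible, so 70 − 5 = 65.

65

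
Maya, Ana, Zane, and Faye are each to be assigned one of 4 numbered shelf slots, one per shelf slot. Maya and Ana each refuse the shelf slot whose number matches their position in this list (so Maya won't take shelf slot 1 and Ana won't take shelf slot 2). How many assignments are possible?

14

Let Aᵢ (for i ∈ {1, 2}) be the placements that put person i in their forbidden shelf slot. Any j of these fix j positions, leaving (4−j)! ways to fill the rest, and there are C(2,j) ways to pick which j.
By inclusion–exclusion, the number of valid placements is Σ_{j=0}^{2} (−1)^j C(2,j)·(4−j)!.
Computing: 24 − 12 + 2 = 14.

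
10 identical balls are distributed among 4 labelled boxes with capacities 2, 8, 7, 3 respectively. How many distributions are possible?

Ignoring the caps, the number of non-negative solutions to x_1+…+x_4 = 10 is C(13,3) = 286.
Subtract solutions that violate a single cap (substitute x_i' = x_i − (cap_i+1)): x_1 ≥ 3 gives C(10,3) = 120; x_2 ≥ 9 gives C(4,3) = 4; x_3 ≥ 8 gives C(5,3) = 10; x_4 ≥ 4 gives C(9,3) = 84. Together 218.
Add back pairs where two caps are both exceeded: 0 + 0 + 20 + 0 + 0 + 0 = 20.
By inclusion–exclusion the count is 286 − 218 + 20 = 88.

88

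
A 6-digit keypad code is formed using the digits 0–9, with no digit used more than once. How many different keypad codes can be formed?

Choose and order 6 of the 10 symbols: the first digit has 10 options, the next 9, and so on down to 5.
That product is 10 × 9 × 8 × 7 × 6 × 5 = 151200.

151200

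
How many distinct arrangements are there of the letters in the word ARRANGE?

1260

ARRANGE has 7 letters with A appearing twice and R appearing twice.
The number of distinct arrangements is 7!/(2!·2!) = 5040/4 = 1260.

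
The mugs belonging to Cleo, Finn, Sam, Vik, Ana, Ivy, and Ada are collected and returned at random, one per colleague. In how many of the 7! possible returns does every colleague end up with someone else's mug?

1854

Let Aᵢ be the assignments in which colleague i gets their own mug. We want the size of the complement of A₁∪…∪A_7.
By inclusion–exclusion this is Σ_{j=0}^{7} (−1)^j C(7,j)·(7−j)!.
Computing: 5040 − 5040 + 2520 − 840 + 210 − 42 + 7 − 1 = 1854.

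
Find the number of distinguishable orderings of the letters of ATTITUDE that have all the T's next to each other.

720

Treat the 3 copies of T as a single block. The multiset to arrange is then {TTT, A, D, E, I, U}, 6 items in all.
All 6 items are distinct, so there are (6)! = 720 arrangements.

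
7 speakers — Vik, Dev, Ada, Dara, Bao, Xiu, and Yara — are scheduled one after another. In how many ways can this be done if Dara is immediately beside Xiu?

Glue Dara and Xiu into one block (2 internal orders), leaving 6 units to arrange in a row.
That gives 2 × 6! = 2 × 720 = 1440.

1440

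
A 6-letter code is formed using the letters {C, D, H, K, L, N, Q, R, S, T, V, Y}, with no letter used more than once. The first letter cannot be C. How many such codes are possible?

The first letter has 12−1 = 11 choices (anything except C).
The remaining 5 letters are filled from the other 11 symbols without repetition: 11 × 10 × 9 × 8 × 7 = 55440.
Total: 11 × 55440 = 609840.

609840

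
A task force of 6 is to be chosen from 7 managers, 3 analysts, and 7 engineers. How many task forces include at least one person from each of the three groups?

Total 6-person selections from all 17: C(17,6) = 12376.
Subtract selections that omit an entire group: no managers → C(10,6) = 210; no analysts → C(14,6) = 3003; no engineers → C(10,6) = 210.
Add back selections omitting two groups (i.e. drawn from a single group): C(7,6) + C(3,6) + C(7,6) = 14.
By inclusion–exclusion: 12376 − 3423 + 14 = 8967.

8967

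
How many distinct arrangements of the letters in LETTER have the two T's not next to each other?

120

Total arrangements of LETTER: 6!/(2!·2!) = 180.
If the two T's are adjacent, glue them into one block, leaving 5 items to arrange: (5)!/(2!) = 60 ways.
Subtracting, 180 − 60 = 120 arrangements keep the T's apart.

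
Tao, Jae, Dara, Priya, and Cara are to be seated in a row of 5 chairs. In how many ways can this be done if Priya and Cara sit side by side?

Glue Priya and Cara into one block (2 internal orders), leaving 4 units to arrange in a row.
That gives 2 × 4! = 2 × 24 = 48.

48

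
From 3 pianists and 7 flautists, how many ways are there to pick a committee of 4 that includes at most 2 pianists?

203

Split by how many pianists are chosen (0 through 2).
Sum: C(3,0)·C(7,4) + C(3,1)·C(7,3) + C(3,2)·C(7,2) = 35 + 105 + 63 = 203.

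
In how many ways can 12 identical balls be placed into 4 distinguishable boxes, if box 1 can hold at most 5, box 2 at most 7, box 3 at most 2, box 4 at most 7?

Without the upper bounds there are C(15,3) = 455 ways to split 12 among 4 boxes.
Subtract solutions that violate a single cap (substitute x_i' = x_i − (cap_i+1)): x_1 ≥ 6 gives C(9,3) = 84; x_2 ≥ 8 gives C(7,3) = 35; x_3 ≥ 3 gives C(12,3) = 220; x_4 ≥ 8 gives C(7,3) = 35. Together 374.
Add back pairs where two caps are both exceeded: 0 + 20 + 0 + 4 + 0 + 4 = 28.
By inclusion–exclusion the count is 455 − 374 + 28 = 109.

109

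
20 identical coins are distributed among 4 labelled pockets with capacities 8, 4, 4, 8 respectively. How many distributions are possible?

Ignoring the caps, the number of non-negative solutions to x_1+…+x_4 = 20 is C(23,3) = 1771.
Subtract solutions that violate a single cap (substitute x_i' = x_i − (cap_i+1)): x_1 ≥ 9 gives C(14,3) = 364; x_2 ≥ 5 gives C(18,3) = 816; x_3 ≥ 5 gives C(18,3) = 816; x_4 ≥ 9 gives C(14,3) = 364. Together 2360.
Add back pairs where two caps are both exceeded: 84 + 84 + 10 + 286 + 84 + 84 = 632.
Subtract triples: 4 + 0 + 0 + 4 = 8.
By inclusion–exclusion the count is 1771 − 2360 + 632 − 8 = 35.

35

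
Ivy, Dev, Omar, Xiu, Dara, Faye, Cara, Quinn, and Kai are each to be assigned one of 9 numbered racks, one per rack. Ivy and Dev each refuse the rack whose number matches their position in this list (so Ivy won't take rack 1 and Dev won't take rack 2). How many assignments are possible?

Let Aᵢ (for i ∈ {1, 2}) be the placements that put person i in their forbidden rack. Any j of these fix j positions, leaving (9−j)! ways to fill the rest, and there are C(2,j) ways to pick which j.
By inclusion–exclusion, the number of valid placements is Σ_{j=0}^{2} (−1)^j C(2,j)·(9−j)!.
Computing: 362880 − 80640 + 5040 = 287280.

287280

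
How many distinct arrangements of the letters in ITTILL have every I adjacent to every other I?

Treat the 2 copies of I as a single block. The multiset to arrange is then {II, L, L, T, T}, 5 items in all.
That gives (5)!/(2!·2!) = 30 arrangements.

30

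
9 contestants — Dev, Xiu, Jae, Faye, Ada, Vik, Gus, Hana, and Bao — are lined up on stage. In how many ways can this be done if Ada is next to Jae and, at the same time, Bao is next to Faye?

Treat {Ada,Jae} as one block (2 orders) and {Bao,Faye} as another (2 orders).
That leaves 7 units to arrange: 2 × 2 × 7! = 4 × 5040 = 20160.

20160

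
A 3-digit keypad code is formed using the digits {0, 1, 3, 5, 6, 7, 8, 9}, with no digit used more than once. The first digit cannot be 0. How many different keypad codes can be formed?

The first digit has 8−1 = 7 choices (anything except 0).
The remaining 2 digits are filled from the other 7 symbols without repetition: 7 × 6 = 42.
Total: 7 × 42 = 294.

294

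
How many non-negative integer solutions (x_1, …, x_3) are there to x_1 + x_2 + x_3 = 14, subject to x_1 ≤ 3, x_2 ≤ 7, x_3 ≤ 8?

14

By stars and bars, unrestricted non-negative solutions to x_1+…+x_3 = 14 number C(14+2,2) = 120.
Subtract solutions that violate a single cap (substitute x_i' = x_i − (cap_i+1)): x_1 ≥ 4 gives C(12,2) = 66; x_2 ≥ 8 gives C(8,2) = 28; x_3 ≥ 9 gives C(7,2) = 21. Together 115.
Add back pairs where two caps are both exceeded: 6 + 3 + 0 = 9.
By inclusion–exclusion the count is 120 − 115 + 9 = 14.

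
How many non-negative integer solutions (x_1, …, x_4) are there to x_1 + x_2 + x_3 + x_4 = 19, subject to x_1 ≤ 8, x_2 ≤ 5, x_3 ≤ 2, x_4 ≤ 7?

By stars and bars, unrestricted non-negative solutions to x_1+…+x_4 = 19 number C(19+3,3) = 1540.
Subtract solutions that violate a single cap (substitute x_i' = x_i − (cap_i+1)): x_1 ≥ 9 gives C(13,3) = 286; x_2 ≥ 6 gives C(16,3) = 560; x_3 ≥ 3 gives C(19,3) = 969; x_4 ≥ 8 gives C(14,3) = 364. Together 2179.
Add back pairs where two caps are both exceeded: 35 + 120 + 10 + 286 + 56 + 165 = 672.
Subtract triples: 4 + 0 + 0 + 10 = 14.
By inclusion–exclusion the count is 1540 − 2179 + 672 − 14 = 19.

19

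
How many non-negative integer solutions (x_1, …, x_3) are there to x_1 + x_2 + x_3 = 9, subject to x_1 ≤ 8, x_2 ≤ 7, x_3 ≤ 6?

45

Ignoring the caps, the number of non-negative solutions to x_1+…+x_3 = 9 is C(11,2) = 55.
Subtract solutions that violate a single cap (substitute x_i' = x_i − (cap_i+1)): x_1 ≥ 9 gives C(2,2) = 1; x_2 ≥ 8 gives C(3,2) = 3; x_3 ≥ 7 gives C(4,2) = 6. Together 10.
No two caps can be exceeded simultaneously, so the pair terms are all 0.
By inclusion–exclusion the count is 55 − 10 + 0 = 45.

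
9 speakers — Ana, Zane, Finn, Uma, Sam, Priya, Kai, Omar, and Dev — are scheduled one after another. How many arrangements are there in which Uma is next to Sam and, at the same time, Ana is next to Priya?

20160

Treat {Uma,Sam} as one block (2 orders) and {Ana,Priya} as another (2 orders).
That leaves 7 units to arrange: 2 × 2 × 7! = 4 × 5040 = 20160.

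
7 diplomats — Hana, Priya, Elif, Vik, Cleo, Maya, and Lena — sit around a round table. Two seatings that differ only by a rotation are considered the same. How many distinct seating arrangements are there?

720

Around a circle, 7 distinct people have 7!/7 = (6)! = 720 rotationally distinct seatings.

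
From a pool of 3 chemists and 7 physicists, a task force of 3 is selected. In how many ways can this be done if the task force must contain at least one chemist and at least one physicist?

Unrestricted: C(10,3) = 120 ways to pick any 3 of the 10.
Subtract selections that omit an entire group: no chemists → C(7,3) = 35; no physicists → C(3,3) = 1.
Both groups omitted at once is impossible, so 120 − 36 = 84.

84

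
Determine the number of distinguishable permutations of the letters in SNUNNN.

Letter multiplicities in SNUNNN: N×4, S×1, U×1.
Dividing 6! = 720 by 4! = 24 for the repeated letters gives 30.

30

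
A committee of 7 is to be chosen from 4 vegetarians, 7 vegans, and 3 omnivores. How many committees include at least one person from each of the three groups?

Total 7-person selections from all 14: C(14,7) = 3432.
Subtract selections that omit an entire group: no vegetarians → C(10,7) = 120; no vegans → C(7,7) = 1; no omnivores → C(11,7) = 330.
Add back selections omitting two groups (i.e. drawn from a single group): C(4,7) + C(7,7) + C(3,7) = 1.
By inclusion–exclusion: 3432 − 451 + 1 = 2982.

2982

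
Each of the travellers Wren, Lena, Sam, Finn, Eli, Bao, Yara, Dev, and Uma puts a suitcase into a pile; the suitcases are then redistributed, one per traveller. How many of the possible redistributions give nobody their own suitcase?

133496

This is the derangement count D_9: permutations of 9 items with no fixed point.
By inclusion–exclusion this is Σ_{j=0}^{9} (−1)^j C(9,j)·(9−j)!.
Computing: 362880 − 362880 + 181440 − 60480 + 15120 − 3024 + 504 − 72 + 9 − 1 = 133496.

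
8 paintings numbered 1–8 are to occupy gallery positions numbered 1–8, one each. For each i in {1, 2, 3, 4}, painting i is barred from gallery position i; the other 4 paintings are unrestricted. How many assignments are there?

24024

Let Aᵢ (for 1 ≤ i ≤ 4) be the placements that put painting i in its forbidden gallery position. Any j of these fix j positions, leaving (8−j)! ways to fill the rest, and there are C(4,j) ways to pick which j.
By inclusion–exclusion, the number of valid placements is Σ_{j=0}^{4} (−1)^j C(4,j)·(8−j)!.
Computing: 40320 − 20160 + 4320 − 480 + 24 = 24024.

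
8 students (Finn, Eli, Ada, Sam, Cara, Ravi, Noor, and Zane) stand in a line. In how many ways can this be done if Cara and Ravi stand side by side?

Treat {Cara, Ravi} as a single unit. There are 7 units to order, and the pair itself can be ordered 2 ways.
So the count is 2·(7)! = 10080.

10080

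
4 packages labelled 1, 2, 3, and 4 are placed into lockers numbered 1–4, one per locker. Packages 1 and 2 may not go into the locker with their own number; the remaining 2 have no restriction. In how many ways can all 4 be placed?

Let Aᵢ (for i ∈ {1, 2}) be the placements that put package i in its forbidden locker. Any j of these fix j positions, leaving (4−j)! ways to fill the rest, and there are C(2,j) ways to pick which j.
By inclusion–exclusion, the number of valid placements is Σ_{j=0}^{2} (−1)^j C(2,j)·(4−j)!.
Computing: 24 − 12 + 2 = 14.

14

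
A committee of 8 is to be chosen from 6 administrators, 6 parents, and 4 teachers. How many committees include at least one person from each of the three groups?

12285

With no constraint there are C(16,8) = 12870 possible selections.
Subtract selections that omit an entire group: no administrators → C(10,8) = 45; no parents → C(10,8) = 45; no teachers → C(12,8) = 495.
Add back selections omitting two groups (i.e. drawn from a single group): C(6,8) + C(6,8) + C(4,8) = 0.
By inclusion–exclusion: 12870 − 585 + 0 = 12285.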